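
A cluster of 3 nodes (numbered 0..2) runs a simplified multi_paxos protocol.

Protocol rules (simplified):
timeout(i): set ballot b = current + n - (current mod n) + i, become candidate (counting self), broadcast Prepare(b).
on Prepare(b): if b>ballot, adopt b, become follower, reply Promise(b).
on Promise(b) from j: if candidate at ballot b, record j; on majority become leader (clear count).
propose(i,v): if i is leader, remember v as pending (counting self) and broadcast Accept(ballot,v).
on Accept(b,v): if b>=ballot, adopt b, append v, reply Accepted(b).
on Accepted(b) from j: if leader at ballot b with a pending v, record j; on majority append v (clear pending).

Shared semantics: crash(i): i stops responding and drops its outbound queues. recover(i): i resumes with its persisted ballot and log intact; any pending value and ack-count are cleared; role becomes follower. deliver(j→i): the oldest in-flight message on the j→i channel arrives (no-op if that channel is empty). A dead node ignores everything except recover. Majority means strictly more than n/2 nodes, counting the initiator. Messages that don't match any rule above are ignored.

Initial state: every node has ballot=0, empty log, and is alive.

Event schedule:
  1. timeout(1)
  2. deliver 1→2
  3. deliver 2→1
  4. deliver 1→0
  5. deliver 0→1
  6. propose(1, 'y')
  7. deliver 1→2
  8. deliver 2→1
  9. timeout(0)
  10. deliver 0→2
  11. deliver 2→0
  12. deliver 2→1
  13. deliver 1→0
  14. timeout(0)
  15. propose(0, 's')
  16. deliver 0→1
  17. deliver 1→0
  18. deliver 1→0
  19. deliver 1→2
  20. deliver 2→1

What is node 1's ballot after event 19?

[1] timeout(1) → N1(cand b4 [-])
[2] deliver 1→2 → N2(foll b4 [-])
[3] deliver 2→1 → N1(lead b4 [-])
[4] deliver 1→0 → N0(foll b4 [-])
[5] deliver 0→1 → ∅
[6] propose(1,'y') → ∅
[7] deliver 1→2 → N2(foll b4 [y])
[8] deliver 2→1 → N1(lead b4 [y])
[9] timeout(0) → N0(cand b6 [-])
[10] deliver 0→2 → N2(foll b6 [y])
[11] deliver 2→0 → N0(lead b6 [-])
[12] deliver 2→1 → ∅
[13] deliver 1→0 → ∅
[14] timeout(0) → N0(cand b9 [-])
[15] propose(0,'s') → ∅
[16] deliver 0→1 → N1(foll b6 [y])
[17] deliver 1→0 → ∅
[18] deliver 1→0 → ∅
[19] deliver 1→2 → ∅

6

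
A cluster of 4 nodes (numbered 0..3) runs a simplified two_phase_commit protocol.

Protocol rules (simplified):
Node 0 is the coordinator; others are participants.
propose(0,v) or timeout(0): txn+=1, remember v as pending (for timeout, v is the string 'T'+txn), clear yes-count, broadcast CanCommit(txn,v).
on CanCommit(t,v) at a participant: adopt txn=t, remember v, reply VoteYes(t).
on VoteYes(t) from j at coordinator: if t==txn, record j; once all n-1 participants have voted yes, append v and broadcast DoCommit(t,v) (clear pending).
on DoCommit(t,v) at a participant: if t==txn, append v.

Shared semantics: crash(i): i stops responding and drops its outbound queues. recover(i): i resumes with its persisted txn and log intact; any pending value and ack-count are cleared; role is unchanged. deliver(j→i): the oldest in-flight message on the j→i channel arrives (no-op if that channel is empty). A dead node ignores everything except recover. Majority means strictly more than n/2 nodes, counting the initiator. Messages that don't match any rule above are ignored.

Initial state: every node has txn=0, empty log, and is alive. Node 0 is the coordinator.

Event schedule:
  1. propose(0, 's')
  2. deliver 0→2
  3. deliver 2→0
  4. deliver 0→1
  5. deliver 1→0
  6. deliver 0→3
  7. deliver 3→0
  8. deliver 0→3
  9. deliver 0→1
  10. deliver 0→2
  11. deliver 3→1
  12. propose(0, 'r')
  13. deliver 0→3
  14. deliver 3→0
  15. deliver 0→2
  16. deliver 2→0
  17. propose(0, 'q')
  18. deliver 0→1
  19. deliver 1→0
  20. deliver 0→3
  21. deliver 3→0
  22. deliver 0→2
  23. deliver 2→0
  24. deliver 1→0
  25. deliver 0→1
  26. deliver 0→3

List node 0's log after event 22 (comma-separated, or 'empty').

s

after 1 — propose(0,'s'): n0:coor/t1/[-]
after 2 — deliver 0→2: n2:part/t1/[-]
after 3 — deliver 2→0: ·
after 4 — deliver 0→1: n1:part/t1/[-]
after 5 — deliver 1→0: ·
after 6 — deliver 0→3: n3:part/t1/[-]
after 7 — deliver 3→0: n0:coor/t1/[s]
after 8 — deliver 0→3: n3:part/t1/[s]
after 9 — deliver 0→1: n1:part/t1/[s]
after 10 — deliver 0→2: n2:part/t1/[s]
after 11 — deliver 3→1: ·
after 12 — propose(0,'r'): n0:coor/t2/[s]
after 13 — deliver 0→3: n3:part/t2/[s]
after 14 — deliver 3→0: ·
after 15 — deliver 0→2: n2:part/t2/[s]
after 16 — deliver 2→0: ·
after 17 — propose(0,'q'): n0:coor/t3/[s]
after 18 — deliver 0→1: n1:part/t2/[s]
after 19 — deliver 1→0: ·
after 20 — deliver 0→3: n3:part/t3/[s]
after 21 — deliver 3→0: ·
after 22 — deliver 0→2: n2:part/t3/[s]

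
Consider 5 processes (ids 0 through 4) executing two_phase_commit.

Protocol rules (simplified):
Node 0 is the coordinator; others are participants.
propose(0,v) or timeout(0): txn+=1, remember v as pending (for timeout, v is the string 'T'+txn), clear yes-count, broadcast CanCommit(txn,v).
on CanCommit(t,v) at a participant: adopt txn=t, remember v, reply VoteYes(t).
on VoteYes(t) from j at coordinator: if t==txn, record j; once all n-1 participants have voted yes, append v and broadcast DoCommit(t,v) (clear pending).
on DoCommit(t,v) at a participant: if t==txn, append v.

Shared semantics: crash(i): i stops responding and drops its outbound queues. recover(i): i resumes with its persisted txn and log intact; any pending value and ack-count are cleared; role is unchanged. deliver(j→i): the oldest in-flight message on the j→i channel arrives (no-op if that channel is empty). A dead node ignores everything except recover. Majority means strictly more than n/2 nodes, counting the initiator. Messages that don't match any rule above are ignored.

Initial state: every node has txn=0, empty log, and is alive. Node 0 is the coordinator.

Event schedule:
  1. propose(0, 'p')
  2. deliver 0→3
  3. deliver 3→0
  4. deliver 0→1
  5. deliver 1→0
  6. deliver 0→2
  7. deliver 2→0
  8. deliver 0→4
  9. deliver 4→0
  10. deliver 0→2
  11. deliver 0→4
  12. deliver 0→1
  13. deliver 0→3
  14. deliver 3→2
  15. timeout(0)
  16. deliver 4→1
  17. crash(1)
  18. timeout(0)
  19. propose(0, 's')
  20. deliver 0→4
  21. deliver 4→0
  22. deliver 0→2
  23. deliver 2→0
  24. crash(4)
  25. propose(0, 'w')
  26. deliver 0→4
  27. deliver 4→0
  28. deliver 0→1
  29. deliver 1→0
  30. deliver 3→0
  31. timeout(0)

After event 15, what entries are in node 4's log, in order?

p

1. propose(0,'p'):  <0:coor t1 ->
2. deliver 0→3:  <3:part t1 ->
3. deliver 3→0:  nop
4. deliver 0→1:  <1:part t1 ->
5. deliver 1→0:  nop
6. deliver 0→2:  <2:part t1 ->
7. deliver 2→0:  nop
8. deliver 0→4:  <4:part t1 ->
9. deliver 4→0:  <0:coor t1 p>
10. deliver 0→2:  <2:part t1 p>
11. deliver 0→4:  <4:part t1 p>
12. deliver 0→1:  <1:part t1 p>
13. deliver 0→3:  <3:part t1 p>
14. deliver 3→2:  nop
15. timeout(0):  <0:coor t2 p>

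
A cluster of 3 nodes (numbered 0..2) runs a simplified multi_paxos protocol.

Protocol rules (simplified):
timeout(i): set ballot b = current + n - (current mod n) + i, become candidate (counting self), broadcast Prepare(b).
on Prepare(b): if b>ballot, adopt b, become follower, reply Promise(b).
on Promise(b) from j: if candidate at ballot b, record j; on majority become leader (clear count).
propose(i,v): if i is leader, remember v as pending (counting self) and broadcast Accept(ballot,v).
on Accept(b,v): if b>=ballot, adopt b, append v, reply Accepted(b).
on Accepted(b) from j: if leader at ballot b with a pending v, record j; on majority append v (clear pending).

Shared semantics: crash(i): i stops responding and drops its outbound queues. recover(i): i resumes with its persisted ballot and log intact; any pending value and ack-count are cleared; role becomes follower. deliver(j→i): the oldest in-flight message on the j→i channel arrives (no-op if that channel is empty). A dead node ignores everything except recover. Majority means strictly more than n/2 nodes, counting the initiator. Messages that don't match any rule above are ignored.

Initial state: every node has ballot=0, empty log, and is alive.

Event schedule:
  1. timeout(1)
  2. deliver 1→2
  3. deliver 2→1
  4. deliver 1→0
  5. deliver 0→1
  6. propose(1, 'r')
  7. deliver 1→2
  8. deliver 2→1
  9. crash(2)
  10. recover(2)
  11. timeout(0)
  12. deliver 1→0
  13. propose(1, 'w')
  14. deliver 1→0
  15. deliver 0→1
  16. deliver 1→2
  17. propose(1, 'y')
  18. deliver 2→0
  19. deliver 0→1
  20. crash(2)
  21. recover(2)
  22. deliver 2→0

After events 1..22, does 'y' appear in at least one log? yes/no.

no

step 1 timeout(1): 1={cand,b=4,log=-}
step 2 deliver 1→2: 2={foll,b=4,log=-}
step 3 deliver 2→1: 1={lead,b=4,log=-}
step 4 deliver 1→0: 0={foll,b=4,log=-}
step 5 deliver 0→1: —
step 6 propose(1,'r'): —
step 7 deliver 1→2: 2={foll,b=4,log=r}
step 8 deliver 2→1: 1={lead,b=4,log=r}
step 9 crash(2): 2={✗foll,b=4,log=r}
step 10 recover(2): 2={foll,b=4,log=r}
step 11 timeout(0): 0={cand,b=6,log=-}
step 12 deliver 1→0: —
step 13 propose(1,'w'): —
step 14 deliver 1→0: —
step 15 deliver 0→1: 1={foll,b=6,log=r}
step 16 deliver 1→2: 2={foll,b=4,log=r,w}
step 17 propose(1,'y'): —
step 18 deliver 2→0: —
step 19 deliver 0→1: —
step 20 crash(2): 2={✗foll,b=4,log=r,w}
step 21 recover(2): 2={foll,b=4,log=r,w}
step 22 deliver 2→0: —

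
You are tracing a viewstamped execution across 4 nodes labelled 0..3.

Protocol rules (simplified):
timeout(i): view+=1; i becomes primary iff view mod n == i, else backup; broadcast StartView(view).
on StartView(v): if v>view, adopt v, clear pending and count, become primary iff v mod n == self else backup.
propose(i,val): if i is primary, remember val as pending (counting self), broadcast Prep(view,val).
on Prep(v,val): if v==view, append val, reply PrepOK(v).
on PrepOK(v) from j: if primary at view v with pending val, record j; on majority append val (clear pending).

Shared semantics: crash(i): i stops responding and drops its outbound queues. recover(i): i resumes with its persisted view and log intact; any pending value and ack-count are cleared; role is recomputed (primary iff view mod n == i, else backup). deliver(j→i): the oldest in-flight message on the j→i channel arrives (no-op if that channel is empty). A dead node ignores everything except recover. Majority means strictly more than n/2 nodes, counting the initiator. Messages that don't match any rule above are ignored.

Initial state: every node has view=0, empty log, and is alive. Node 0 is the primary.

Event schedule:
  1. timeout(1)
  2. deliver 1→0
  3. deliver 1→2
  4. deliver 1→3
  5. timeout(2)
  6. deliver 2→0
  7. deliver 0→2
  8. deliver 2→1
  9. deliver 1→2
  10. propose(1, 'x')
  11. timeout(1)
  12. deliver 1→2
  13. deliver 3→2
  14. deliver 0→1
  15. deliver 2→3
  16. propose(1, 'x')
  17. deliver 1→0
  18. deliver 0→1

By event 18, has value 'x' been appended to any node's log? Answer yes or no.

no

after 1 — timeout(1): n1:prim/v1/[-]
after 2 — deliver 1→0: n0:back/v1/[-]
after 3 — deliver 1→2: n2:back/v1/[-]
after 4 — deliver 1→3: n3:back/v1/[-]
after 5 — timeout(2): n2:prim/v2/[-]
after 6 — deliver 2→0: n0:back/v2/[-]
after 7 — deliver 0→2: ·
after 8 — deliver 2→1: n1:back/v2/[-]
after 9 — deliver 1→2: ·
after 10 — propose(1,'x'): ·
after 11 — timeout(1): n1:back/v3/[-]
after 12 — deliver 1→2: n2:back/v3/[-]
after 13 — deliver 3→2: ·
after 14 — deliver 0→1: ·
after 15 — deliver 2→3: n3:back/v2/[-]
after 16 — propose(1,'x'): ·
after 17 — deliver 1→0: n0:back/v3/[-]
after 18 — deliver 0→1: ·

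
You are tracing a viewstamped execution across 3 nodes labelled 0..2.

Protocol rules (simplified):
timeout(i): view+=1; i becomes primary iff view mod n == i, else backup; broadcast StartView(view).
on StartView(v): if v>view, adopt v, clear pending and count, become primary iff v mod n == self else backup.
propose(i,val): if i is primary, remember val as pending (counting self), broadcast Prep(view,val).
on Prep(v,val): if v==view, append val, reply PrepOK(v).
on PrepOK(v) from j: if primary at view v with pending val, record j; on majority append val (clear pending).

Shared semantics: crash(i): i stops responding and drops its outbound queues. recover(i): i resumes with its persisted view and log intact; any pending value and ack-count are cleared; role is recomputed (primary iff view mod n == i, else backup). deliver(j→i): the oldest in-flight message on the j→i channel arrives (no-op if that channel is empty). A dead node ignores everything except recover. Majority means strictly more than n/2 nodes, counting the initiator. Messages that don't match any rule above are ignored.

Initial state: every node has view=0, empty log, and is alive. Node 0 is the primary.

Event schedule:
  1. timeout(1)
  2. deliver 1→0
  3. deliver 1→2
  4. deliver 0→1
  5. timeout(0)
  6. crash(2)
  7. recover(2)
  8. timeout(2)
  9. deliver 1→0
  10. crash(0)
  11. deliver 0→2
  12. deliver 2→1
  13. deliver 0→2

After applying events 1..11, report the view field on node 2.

2

step 1 timeout(1): 1={prim,v=1,log=-}
step 2 deliver 1→0: 0={back,v=1,log=-}
step 3 deliver 1→2: 2={back,v=1,log=-}
step 4 deliver 0→1: —
step 5 timeout(0): 0={back,v=2,log=-}
step 6 crash(2): 2={✗back,v=1,log=-}
step 7 recover(2): 2={back,v=1,log=-}
step 8 timeout(2): 2={prim,v=2,log=-}
step 9 deliver 1→0: —
step 10 crash(0): 0={✗back,v=2,log=-}
step 11 deliver 0→2: —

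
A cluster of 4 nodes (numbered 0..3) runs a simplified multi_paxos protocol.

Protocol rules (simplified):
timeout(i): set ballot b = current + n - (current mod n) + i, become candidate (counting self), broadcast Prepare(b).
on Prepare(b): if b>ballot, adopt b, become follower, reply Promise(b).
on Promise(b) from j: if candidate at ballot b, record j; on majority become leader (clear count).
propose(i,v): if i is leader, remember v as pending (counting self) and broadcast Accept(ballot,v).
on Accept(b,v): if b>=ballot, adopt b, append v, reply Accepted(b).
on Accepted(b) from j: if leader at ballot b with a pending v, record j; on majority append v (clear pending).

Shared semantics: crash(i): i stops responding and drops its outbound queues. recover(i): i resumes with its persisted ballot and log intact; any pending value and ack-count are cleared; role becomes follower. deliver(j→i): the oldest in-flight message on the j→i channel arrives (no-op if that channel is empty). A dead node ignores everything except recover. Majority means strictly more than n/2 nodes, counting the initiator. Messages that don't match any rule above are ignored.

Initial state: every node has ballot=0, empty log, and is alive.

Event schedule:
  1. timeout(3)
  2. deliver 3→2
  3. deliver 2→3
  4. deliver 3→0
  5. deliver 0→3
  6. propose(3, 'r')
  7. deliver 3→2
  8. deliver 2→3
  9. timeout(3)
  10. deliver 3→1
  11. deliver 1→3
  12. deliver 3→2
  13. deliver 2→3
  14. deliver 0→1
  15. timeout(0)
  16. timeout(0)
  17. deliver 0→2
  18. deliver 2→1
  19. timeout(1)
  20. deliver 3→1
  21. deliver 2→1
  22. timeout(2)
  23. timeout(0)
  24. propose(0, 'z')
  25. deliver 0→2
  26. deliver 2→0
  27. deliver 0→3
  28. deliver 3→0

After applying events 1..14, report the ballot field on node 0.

7

after 1 — timeout(3): n3:cand/b7/[-]
after 2 — deliver 3→2: n2:foll/b7/[-]
after 3 — deliver 2→3: ·
after 4 — deliver 3→0: n0:foll/b7/[-]
after 5 — deliver 0→3: n3:lead/b7/[-]
after 6 — propose(3,'r'): ·
after 7 — deliver 3→2: n2:foll/b7/[r]
after 8 — deliver 2→3: ·
after 9 — timeout(3): n3:cand/b11/[-]
after 10 — deliver 3→1: n1:foll/b7/[-]
after 11 — deliver 1→3: ·
after 12 — deliver 3→2: n2:foll/b11/[r]
after 13 — deliver 2→3: ·
after 14 — deliver 0→1: ·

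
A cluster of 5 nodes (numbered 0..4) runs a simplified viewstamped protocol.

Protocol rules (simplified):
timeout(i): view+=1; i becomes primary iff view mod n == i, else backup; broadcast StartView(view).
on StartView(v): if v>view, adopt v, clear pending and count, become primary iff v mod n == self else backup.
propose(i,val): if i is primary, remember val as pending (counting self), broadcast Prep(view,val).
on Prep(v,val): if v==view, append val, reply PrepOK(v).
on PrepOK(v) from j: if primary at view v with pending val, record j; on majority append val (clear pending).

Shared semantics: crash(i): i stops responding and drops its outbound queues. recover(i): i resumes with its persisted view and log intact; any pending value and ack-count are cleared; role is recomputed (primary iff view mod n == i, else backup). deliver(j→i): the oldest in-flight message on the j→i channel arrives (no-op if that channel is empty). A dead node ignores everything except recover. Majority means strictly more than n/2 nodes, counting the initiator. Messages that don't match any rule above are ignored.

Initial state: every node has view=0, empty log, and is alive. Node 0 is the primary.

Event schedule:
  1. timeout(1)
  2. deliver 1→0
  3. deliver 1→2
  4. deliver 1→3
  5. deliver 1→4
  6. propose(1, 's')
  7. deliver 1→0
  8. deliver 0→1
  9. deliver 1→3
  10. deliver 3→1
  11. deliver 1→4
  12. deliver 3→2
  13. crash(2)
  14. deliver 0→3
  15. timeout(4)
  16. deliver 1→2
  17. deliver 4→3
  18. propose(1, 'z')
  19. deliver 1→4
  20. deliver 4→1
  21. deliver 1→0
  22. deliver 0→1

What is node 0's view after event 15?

e1 timeout(1): 1[prim,v=1,-]
e2 deliver 1→0: 0[back,v=1,-]
e3 deliver 1→2: 2[back,v=1,-]
e4 deliver 1→3: 3[back,v=1,-]
e5 deliver 1→4: 4[back,v=1,-]
e6 propose(1,'s'): ·
e7 deliver 1→0: 0[back,v=1,s]
e8 deliver 0→1: ·
e9 deliver 1→3: 3[back,v=1,s]
e10 deliver 3→1: 1[prim,v=1,s]
e11 deliver 1→4: 4[back,v=1,s]
e12 deliver 3→2: ·
e13 crash(2): 2[✗back,v=1,-]
e14 deliver 0→3: ·
e15 timeout(4): 4[back,v=2,s]

1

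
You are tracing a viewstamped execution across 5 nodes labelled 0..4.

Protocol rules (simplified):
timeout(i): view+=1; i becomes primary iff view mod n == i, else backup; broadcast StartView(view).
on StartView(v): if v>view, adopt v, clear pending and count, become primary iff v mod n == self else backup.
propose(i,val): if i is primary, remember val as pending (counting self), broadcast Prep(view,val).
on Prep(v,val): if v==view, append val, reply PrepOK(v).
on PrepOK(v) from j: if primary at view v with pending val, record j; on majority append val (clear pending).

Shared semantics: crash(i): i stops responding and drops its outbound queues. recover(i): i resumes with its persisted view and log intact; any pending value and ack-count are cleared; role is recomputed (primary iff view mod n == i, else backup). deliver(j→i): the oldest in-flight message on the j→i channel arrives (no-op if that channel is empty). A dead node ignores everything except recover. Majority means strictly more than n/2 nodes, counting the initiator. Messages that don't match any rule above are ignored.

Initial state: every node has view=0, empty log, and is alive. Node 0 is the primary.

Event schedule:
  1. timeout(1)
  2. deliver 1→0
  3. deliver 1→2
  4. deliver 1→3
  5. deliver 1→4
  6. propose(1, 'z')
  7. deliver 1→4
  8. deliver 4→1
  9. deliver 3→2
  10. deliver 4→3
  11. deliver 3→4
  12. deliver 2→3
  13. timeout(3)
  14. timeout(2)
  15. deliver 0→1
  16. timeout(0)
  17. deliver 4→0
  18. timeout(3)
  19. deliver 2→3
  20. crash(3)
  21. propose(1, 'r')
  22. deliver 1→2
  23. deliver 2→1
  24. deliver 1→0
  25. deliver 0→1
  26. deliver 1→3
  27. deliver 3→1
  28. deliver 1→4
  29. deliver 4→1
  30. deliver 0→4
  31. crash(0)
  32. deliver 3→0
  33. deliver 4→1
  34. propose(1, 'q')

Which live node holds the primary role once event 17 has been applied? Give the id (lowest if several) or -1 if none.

1

1. timeout(1):  <1:prim v1 ->
2. deliver 1→0:  <0:back v1 ->
3. deliver 1→2:  <2:back v1 ->
4. deliver 1→3:  <3:back v1 ->
5. deliver 1→4:  <4:back v1 ->
6. propose(1,'z'):  nop
7. deliver 1→4:  <4:back v1 z>
8. deliver 4→1:  nop
9. deliver 3→2:  nop
10. deliver 4→3:  nop
11. deliver 3→4:  nop
12. deliver 2→3:  nop
13. timeout(3):  <3:back v2 ->
14. timeout(2):  <2:prim v2 ->
15. deliver 0→1:  nop
16. timeout(0):  <0:back v2 ->
17. deliver 4→0:  nop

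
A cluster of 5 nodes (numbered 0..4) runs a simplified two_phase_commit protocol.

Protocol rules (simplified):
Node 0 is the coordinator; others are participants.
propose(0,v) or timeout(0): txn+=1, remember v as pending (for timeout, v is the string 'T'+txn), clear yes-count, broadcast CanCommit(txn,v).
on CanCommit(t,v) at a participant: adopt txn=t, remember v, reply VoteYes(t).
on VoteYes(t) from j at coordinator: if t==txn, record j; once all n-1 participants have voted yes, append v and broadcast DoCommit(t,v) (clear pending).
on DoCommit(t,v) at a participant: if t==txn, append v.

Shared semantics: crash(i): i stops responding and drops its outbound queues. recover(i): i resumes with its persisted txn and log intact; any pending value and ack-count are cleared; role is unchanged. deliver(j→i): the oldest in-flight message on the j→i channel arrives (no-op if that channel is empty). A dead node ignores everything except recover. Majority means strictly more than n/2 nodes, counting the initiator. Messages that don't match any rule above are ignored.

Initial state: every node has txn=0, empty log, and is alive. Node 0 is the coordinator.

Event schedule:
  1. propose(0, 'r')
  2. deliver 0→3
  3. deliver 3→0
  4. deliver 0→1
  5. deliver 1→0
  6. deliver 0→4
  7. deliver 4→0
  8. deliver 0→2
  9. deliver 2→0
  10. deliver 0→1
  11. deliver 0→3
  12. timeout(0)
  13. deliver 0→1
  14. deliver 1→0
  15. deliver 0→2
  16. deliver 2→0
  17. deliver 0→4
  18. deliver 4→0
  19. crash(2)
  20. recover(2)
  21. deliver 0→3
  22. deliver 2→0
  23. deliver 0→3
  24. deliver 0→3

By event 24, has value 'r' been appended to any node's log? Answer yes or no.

1. propose(0,'r'):  <0:coor t1 ->
2. deliver 0→3:  <3:part t1 ->
3. deliver 3→0:  nop
4. deliver 0→1:  <1:part t1 ->
5. deliver 1→0:  nop
6. deliver 0→4:  <4:part t1 ->
7. deliver 4→0:  nop
8. deliver 0→2:  <2:part t1 ->
9. deliver 2→0:  <0:coor t1 r>
10. deliver 0→1:  <1:part t1 r>
11. deliver 0→3:  <3:part t1 r>
12. timeout(0):  <0:coor t2 r>
13. deliver 0→1:  <1:part t2 r>
14. deliver 1→0:  nop
15. deliver 0→2:  <2:part t1 r>
16. deliver 2→0:  nop
17. deliver 0→4:  <4:part t1 r>
18. deliver 4→0:  nop
19. crash(2):  <2:✗part t1 r>
20. recover(2):  <2:part t1 r>
21. deliver 0→3:  <3:part t2 r>
22. deliver 2→0:  nop
23. deliver 0→3:  nop
24. deliver 0→3:  nop

yes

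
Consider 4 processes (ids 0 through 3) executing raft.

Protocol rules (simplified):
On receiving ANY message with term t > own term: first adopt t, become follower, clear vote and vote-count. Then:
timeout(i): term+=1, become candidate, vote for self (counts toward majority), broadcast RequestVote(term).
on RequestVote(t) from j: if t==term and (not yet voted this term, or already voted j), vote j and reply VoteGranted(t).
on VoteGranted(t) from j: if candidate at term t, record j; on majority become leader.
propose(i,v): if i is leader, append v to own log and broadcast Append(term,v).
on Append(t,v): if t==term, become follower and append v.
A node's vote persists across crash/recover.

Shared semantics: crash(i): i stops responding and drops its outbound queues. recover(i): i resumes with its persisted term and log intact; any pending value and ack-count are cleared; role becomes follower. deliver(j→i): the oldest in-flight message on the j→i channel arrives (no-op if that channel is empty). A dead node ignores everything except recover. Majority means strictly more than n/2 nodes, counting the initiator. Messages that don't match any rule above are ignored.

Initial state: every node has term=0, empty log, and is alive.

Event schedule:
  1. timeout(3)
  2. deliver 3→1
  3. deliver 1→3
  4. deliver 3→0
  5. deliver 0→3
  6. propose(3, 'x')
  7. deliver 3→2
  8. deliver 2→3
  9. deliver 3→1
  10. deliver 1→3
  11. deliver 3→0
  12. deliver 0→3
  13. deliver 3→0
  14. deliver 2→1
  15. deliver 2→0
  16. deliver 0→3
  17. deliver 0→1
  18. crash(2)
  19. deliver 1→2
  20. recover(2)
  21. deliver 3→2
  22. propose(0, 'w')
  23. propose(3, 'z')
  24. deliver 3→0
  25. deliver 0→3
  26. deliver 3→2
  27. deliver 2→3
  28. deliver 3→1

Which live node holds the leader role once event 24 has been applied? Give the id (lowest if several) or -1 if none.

3

after 1 — timeout(3): n3:cand/t1/[-]
after 2 — deliver 3→1: n1:foll/t1/[-]
after 3 — deliver 1→3: ·
after 4 — deliver 3→0: n0:foll/t1/[-]
after 5 — deliver 0→3: n3:lead/t1/[-]
after 6 — propose(3,'x'): n3:lead/t1/[x]
after 7 — deliver 3→2: n2:foll/t1/[-]
after 8 — deliver 2→3: ·
after 9 — deliver 3→1: n1:foll/t1/[x]
after 10 — deliver 1→3: ·
after 11 — deliver 3→0: n0:foll/t1/[x]
after 12 — deliver 0→3: ·
after 13 — deliver 3→0: ·
after 14 — deliver 2→1: ·
after 15 — deliver 2→0: ·
after 16 — deliver 0→3: ·
after 17 — deliver 0→1: ·
after 18 — crash(2): n2:✗foll/t1/[-]
after 19 — deliver 1→2: ·
after 20 — recover(2): n2:foll/t1/[-]
after 21 — deliver 3→2: n2:foll/t1/[x]
after 22 — propose(0,'w'): ·
after 23 — propose(3,'z'): n3:lead/t1/[x,z]
after 24 — deliver 3→0: n0:foll/t1/[x,z]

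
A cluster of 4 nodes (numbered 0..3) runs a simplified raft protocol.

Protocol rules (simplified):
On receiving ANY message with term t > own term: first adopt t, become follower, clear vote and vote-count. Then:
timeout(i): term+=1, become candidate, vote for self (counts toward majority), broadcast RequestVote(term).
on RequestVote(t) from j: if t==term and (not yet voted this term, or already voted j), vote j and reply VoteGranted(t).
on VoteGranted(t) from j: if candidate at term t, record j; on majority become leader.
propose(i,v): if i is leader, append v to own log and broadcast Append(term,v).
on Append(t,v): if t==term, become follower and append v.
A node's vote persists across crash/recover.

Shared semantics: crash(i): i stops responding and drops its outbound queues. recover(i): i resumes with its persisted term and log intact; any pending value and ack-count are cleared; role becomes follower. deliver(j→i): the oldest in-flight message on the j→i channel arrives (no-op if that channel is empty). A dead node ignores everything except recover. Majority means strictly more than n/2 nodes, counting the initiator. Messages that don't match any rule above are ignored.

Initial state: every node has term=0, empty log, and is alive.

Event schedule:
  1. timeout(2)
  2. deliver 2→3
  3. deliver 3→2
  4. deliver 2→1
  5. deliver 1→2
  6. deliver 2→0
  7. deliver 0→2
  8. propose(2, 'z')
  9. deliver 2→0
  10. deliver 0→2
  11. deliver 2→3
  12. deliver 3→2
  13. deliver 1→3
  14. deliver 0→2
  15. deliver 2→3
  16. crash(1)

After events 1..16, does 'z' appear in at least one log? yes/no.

e1 timeout(2): 2[cand,t=1,-]
e2 deliver 2→3: 3[foll,t=1,-]
e3 deliver 3→2: ·
e4 deliver 2→1: 1[foll,t=1,-]
e5 deliver 1→2: 2[lead,t=1,-]
e6 deliver 2→0: 0[foll,t=1,-]
e7 deliver 0→2: ·
e8 propose(2,'z'): 2[lead,t=1,z]
e9 deliver 2→0: 0[foll,t=1,z]
e10 deliver 0→2: ·
e11 deliver 2→3: 3[foll,t=1,z]
e12 deliver 3→2: ·
e13 deliver 1→3: ·
e14 deliver 0→2: ·
e15 deliver 2→3: ·
e16 crash(1): 1[✗foll,t=1,-]

yes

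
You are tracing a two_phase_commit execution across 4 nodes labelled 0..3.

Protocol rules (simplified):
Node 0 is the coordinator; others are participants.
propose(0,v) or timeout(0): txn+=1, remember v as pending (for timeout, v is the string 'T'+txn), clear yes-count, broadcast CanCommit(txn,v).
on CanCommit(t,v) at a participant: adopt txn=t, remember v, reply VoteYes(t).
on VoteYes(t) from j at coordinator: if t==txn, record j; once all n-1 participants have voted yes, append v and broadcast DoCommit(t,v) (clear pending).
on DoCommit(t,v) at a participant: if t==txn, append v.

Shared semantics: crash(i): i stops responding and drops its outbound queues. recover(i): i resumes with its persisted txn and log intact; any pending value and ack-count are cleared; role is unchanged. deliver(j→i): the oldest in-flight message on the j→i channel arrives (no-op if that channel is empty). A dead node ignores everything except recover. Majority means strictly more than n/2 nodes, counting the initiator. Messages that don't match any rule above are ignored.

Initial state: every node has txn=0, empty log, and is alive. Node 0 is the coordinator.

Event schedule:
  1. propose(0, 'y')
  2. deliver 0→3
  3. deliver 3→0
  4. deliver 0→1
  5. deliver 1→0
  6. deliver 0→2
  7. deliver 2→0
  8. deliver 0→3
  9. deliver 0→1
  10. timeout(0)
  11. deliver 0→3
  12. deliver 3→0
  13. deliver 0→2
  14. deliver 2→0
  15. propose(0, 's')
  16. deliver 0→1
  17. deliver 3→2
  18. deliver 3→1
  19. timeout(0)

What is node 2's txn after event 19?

1

step 1 propose(0,'y'): 0={coor,t=1,log=-}
step 2 deliver 0→3: 3={part,t=1,log=-}
step 3 deliver 3→0: —
step 4 deliver 0→1: 1={part,t=1,log=-}
step 5 deliver 1→0: —
step 6 deliver 0→2: 2={part,t=1,log=-}
step 7 deliver 2→0: 0={coor,t=1,log=y}
step 8 deliver 0→3: 3={part,t=1,log=y}
step 9 deliver 0→1: 1={part,t=1,log=y}
step 10 timeout(0): 0={coor,t=2,log=y}
step 11 deliver 0→3: 3={part,t=2,log=y}
step 12 deliver 3→0: —
step 13 deliver 0→2: 2={part,t=1,log=y}
step 14 deliver 2→0: —
step 15 propose(0,'s'): 0={coor,t=3,log=y}
step 16 deliver 0→1: 1={part,t=2,log=y}
step 17 deliver 3→2: —
step 18 deliver 3→1: —
step 19 timeout(0): 0={coor,t=4,log=y}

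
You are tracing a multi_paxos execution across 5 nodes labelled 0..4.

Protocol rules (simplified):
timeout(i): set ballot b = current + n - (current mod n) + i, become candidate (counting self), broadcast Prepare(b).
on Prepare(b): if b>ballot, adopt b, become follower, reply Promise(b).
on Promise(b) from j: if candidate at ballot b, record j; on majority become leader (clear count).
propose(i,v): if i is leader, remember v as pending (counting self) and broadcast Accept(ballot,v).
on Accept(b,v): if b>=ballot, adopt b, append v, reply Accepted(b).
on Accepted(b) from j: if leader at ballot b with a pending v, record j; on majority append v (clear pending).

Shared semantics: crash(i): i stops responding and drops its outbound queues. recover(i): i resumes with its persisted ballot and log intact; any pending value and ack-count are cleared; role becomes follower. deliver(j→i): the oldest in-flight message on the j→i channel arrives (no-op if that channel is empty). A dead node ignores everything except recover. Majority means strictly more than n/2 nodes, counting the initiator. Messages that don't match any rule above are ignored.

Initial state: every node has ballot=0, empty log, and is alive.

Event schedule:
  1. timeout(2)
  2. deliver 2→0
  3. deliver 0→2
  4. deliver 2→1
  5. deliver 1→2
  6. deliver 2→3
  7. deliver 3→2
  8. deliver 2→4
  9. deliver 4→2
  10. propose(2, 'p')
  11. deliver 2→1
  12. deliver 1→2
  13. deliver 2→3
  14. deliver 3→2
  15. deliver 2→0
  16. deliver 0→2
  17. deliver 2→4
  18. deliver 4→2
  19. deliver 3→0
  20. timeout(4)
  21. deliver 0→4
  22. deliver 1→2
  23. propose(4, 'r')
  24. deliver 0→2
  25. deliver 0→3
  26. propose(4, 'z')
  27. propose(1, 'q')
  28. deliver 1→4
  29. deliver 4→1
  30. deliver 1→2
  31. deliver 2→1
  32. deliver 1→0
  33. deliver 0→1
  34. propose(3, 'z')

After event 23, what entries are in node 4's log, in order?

p

[1] timeout(2) → N2(cand b7 [-])
[2] deliver 2→0 → N0(foll b7 [-])
[3] deliver 0→2 → ∅
[4] deliver 2→1 → N1(foll b7 [-])
[5] deliver 1→2 → N2(lead b7 [-])
[6] deliver 2→3 → N3(foll b7 [-])
[7] deliver 3→2 → ∅
[8] deliver 2→4 → N4(foll b7 [-])
[9] deliver 4→2 → ∅
[10] propose(2,'p') → ∅
[11] deliver 2→1 → N1(foll b7 [p])
[12] deliver 1→2 → ∅
[13] deliver 2→3 → N3(foll b7 [p])
[14] deliver 3→2 → N2(lead b7 [p])
[15] deliver 2→0 → N0(foll b7 [p])
[16] deliver 0→2 → ∅
[17] deliver 2→4 → N4(foll b7 [p])
[18] deliver 4→2 → ∅
[19] deliver 3→0 → ∅
[20] timeout(4) → N4(cand b14 [p])
[21] deliver 0→4 → ∅
[22] deliver 1→2 → ∅
[23] propose(4,'r') → ∅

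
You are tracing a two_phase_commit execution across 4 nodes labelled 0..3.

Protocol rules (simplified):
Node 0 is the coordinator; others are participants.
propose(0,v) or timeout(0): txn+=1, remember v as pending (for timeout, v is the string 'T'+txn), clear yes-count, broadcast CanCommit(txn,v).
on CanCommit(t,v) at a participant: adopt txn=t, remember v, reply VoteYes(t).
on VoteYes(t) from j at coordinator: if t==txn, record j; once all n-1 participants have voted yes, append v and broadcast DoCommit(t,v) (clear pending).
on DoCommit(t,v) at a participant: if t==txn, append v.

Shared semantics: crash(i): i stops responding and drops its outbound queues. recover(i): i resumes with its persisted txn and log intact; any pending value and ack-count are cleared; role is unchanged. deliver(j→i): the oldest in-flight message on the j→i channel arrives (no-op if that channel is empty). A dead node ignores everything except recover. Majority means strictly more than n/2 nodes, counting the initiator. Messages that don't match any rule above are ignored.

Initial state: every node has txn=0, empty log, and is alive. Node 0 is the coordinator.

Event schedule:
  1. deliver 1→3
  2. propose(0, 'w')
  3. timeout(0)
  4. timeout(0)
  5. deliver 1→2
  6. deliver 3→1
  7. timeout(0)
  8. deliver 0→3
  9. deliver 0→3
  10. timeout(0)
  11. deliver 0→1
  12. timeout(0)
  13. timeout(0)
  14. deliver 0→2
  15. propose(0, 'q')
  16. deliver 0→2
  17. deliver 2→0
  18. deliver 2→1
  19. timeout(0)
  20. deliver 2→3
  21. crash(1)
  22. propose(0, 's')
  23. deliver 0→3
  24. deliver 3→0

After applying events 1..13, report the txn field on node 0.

7

step 1 deliver 1→3: —
step 2 propose(0,'w'): 0={coor,t=1,log=-}
step 3 timeout(0): 0={coor,t=2,log=-}
step 4 timeout(0): 0={coor,t=3,log=-}
step 5 deliver 1→2: —
step 6 deliver 3→1: —
step 7 timeout(0): 0={coor,t=4,log=-}
step 8 deliver 0→3: 3={part,t=1,log=-}
step 9 deliver 0→3: 3={part,t=2,log=-}
step 10 timeout(0): 0={coor,t=5,log=-}
step 11 deliver 0→1: 1={part,t=1,log=-}
step 12 timeout(0): 0={coor,t=6,log=-}
step 13 timeout(0): 0={coor,t=7,log=-}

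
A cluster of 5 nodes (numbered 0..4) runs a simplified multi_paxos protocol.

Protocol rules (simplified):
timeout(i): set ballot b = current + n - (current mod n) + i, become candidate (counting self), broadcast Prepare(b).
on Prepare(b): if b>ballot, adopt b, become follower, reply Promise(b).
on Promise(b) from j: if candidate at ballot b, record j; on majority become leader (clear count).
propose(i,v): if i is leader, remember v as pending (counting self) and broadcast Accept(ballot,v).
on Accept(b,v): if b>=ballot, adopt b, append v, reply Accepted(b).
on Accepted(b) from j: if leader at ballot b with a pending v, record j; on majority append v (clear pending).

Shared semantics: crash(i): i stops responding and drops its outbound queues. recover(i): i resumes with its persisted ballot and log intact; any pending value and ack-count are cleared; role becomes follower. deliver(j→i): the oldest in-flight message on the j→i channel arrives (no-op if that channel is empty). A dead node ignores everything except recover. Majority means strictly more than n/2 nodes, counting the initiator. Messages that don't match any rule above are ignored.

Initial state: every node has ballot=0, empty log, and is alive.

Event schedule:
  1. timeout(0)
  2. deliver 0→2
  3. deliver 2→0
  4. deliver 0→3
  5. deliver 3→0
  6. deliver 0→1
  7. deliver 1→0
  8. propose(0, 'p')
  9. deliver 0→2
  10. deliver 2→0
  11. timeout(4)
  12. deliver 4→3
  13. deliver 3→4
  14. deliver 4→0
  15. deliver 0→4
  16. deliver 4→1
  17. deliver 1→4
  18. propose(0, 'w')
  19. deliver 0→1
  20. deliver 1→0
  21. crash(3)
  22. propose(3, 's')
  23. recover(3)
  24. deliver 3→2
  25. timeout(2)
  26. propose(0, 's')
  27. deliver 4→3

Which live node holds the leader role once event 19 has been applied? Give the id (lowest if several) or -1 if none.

4

step 1 timeout(0): 0={cand,b=5,log=-}
step 2 deliver 0→2: 2={foll,b=5,log=-}
step 3 deliver 2→0: —
step 4 deliver 0→3: 3={foll,b=5,log=-}
step 5 deliver 3→0: 0={lead,b=5,log=-}
step 6 deliver 0→1: 1={foll,b=5,log=-}
step 7 deliver 1→0: —
step 8 propose(0,'p'): —
step 9 deliver 0→2: 2={foll,b=5,log=p}
step 10 deliver 2→0: —
step 11 timeout(4): 4={cand,b=9,log=-}
step 12 deliver 4→3: 3={foll,b=9,log=-}
step 13 deliver 3→4: —
step 14 deliver 4→0: 0={foll,b=9,log=-}
step 15 deliver 0→4: —
step 16 deliver 4→1: 1={foll,b=9,log=-}
step 17 deliver 1→4: 4={lead,b=9,log=-}
step 18 propose(0,'w'): —
step 19 deliver 0→1: —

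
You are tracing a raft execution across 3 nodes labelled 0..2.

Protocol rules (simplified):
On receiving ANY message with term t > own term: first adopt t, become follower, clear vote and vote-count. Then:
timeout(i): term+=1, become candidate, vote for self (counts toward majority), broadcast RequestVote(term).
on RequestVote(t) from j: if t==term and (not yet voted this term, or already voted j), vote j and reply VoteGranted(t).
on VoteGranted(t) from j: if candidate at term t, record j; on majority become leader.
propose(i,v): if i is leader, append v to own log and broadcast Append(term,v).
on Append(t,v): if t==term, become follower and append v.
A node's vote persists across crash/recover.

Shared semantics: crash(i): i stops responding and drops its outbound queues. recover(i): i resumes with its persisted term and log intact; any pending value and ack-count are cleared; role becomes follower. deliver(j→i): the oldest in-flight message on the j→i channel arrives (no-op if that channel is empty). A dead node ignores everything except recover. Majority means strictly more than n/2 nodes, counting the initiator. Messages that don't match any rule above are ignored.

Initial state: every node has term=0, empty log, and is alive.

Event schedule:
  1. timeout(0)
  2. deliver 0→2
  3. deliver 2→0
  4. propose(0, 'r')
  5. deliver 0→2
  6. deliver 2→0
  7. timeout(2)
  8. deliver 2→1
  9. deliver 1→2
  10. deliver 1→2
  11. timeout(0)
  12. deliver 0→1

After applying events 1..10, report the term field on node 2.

step 1 timeout(0): 0={cand,t=1,log=-}
step 2 deliver 0→2: 2={foll,t=1,log=-}
step 3 deliver 2→0: 0={lead,t=1,log=-}
step 4 propose(0,'r'): 0={lead,t=1,log=r}
step 5 deliver 0→2: 2={foll,t=1,log=r}
step 6 deliver 2→0: —
step 7 timeout(2): 2={cand,t=2,log=r}
step 8 deliver 2→1: 1={foll,t=2,log=-}
step 9 deliver 1→2: 2={lead,t=2,log=r}
step 10 deliver 1→2: —

2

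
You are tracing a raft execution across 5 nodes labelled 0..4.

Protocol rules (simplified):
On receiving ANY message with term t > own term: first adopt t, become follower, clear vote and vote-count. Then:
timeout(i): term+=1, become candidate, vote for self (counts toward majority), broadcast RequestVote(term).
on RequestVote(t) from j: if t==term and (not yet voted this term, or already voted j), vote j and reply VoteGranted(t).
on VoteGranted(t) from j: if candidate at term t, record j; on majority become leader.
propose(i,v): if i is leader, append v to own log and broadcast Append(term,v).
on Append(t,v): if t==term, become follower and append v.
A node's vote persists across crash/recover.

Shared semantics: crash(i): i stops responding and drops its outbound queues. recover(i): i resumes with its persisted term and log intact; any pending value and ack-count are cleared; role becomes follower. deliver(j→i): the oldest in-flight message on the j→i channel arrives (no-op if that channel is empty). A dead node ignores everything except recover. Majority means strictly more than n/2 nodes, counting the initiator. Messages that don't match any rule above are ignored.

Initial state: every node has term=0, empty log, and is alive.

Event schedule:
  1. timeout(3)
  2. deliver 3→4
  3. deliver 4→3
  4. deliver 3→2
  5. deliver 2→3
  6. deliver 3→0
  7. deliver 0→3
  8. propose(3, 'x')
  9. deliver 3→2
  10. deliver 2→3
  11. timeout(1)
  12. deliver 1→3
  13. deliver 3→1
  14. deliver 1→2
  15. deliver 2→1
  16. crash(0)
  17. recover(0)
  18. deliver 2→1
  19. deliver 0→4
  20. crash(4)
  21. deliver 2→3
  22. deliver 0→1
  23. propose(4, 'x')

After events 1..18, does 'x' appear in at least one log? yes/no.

[1] timeout(3) → N3(cand t1 [-])
[2] deliver 3→4 → N4(foll t1 [-])
[3] deliver 4→3 → ∅
[4] deliver 3→2 → N2(foll t1 [-])
[5] deliver 2→3 → N3(lead t1 [-])
[6] deliver 3→0 → N0(foll t1 [-])
[7] deliver 0→3 → ∅
[8] propose(3,'x') → N3(lead t1 [x])
[9] deliver 3→2 → N2(foll t1 [x])
[10] deliver 2→3 → ∅
[11] timeout(1) → N1(cand t1 [-])
[12] deliver 1→3 → ∅
[13] deliver 3→1 → ∅
[14] deliver 1→2 → ∅
[15] deliver 2→1 → ∅
[16] crash(0) → N0(✗foll t1 [-])
[17] recover(0) → N0(foll t1 [-])
[18] deliver 2→1 → ∅

yes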